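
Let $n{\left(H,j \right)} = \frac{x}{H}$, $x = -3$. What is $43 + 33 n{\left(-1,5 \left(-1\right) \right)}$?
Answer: $142$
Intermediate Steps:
$n{\left(H,j \right)} = - \frac{3}{H}$
$43 + 33 n{\left(-1,5 \left(-1\right) \right)} = 43 + 33 \left(- \frac{3}{-1}\right) = 43 + 33 \left(\left(-3\right) \left(-1\right)\right) = 43 + 33 \cdot 3 = 43 + 99 = 142$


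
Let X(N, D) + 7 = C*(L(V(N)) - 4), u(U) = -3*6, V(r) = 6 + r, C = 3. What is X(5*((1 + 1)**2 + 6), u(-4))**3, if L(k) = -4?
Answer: -29791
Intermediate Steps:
u(U) = -18
X(N, D) = -31 (X(N, D) = -7 + 3*(-4 - 4) = -7 + 3*(-8) = -7 - 24 = -31)
X(5*((1 + 1)**2 + 6), u(-4))**3 = (-31)**3 = -29791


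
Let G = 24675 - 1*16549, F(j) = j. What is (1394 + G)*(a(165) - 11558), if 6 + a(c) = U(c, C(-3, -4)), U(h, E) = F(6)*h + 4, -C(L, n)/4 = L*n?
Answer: -100626400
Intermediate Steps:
C(L, n) = -4*L*n
G = 8126 (G = 24675 - 16549 = 8126)
U(h, E) = 4 + 6*h (U(h, E) = 6*h + 4 = 4 + 6*h)
a(c) = -2 + 6*c (a(c) = -6 + (4 + 6*c) = -2 + 6*c)
(1394 + G)*(a(165) - 11558) = (1394 + 8126)*((-2 + 6*165) - 11558) = 9520*((-2 + 990) - 11558) = 9520*(988 - 11558) = 9520*(-10570) = -100626400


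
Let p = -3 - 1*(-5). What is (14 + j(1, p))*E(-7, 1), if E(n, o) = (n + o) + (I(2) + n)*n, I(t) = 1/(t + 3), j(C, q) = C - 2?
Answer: 2704/5 ≈ 540.80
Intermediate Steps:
p = 2 (p = -3 + 5 = 2)
j(C, q) = -2 + C
I(t) = 1/(3 + t)
E(n, o) = n + o + n*(1/5 + n) (E(n, o) = (n + o) + (1/(3 + 2) + n)*n = (n + o) + (1/5 + n)*n = (n + o) + n*(1/5 + n) = n + o + n*(1/5 + n))
(14 + j(1, p))*E(-7, 1) = (14 + (-2 + 1))*(1 + (-7)**2 + (6/5)*(-7)) = (14 - 1)*(1 + 49 - 42/5) = 13*(208/5) = 2704/5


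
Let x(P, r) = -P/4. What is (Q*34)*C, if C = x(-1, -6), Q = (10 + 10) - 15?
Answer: 85/2 ≈ 42.500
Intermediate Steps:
x(P, r) = -P/4 (x(P, r) = -P*(1/4) = -P/4)
Q = 5 (Q = 20 - 15 = 5)
C = 1/4 (C = -1/4*(-1) = 1/4 ≈ 0.25000)
(Q*34)*C = (5*34)*(1/4) = 170*(1/4) = 85/2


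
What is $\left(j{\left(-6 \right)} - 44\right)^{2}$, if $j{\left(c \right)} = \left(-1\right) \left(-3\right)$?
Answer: $1681$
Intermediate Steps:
$j{\left(c \right)} = 3$
$\left(j{\left(-6 \right)} - 44\right)^{2} = \left(3 - 44\right)^{2} = \left(-41\right)^{2} = 1681$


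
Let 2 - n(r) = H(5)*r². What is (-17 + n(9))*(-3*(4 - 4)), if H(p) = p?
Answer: 0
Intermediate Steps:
n(r) = 2 - 5*r²
(-17 + n(9))*(-3*(4 - 4)) = (-17 + (2 - 5*9²))*(-3*(4 - 4)) = (-17 + (2 - 5*81))*(-3*0) = (-17 + (2 - 405))*0 = (-17 - 403)*0 = -420*0 = 0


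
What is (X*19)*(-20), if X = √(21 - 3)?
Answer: -1140*√2 ≈ -1612.2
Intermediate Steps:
X = 3*√2 (X = √18 = 3*√2 ≈ 4.2426)
(X*19)*(-20) = ((3*√2)*19)*(-20) = (57*√2)*(-20) = -1140*√2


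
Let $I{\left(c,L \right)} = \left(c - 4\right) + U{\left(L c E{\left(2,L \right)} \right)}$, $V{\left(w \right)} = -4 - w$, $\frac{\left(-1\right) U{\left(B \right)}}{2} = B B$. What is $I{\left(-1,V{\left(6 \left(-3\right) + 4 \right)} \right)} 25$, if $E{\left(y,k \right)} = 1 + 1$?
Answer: $-20125$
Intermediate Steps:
$E{\left(y,k \right)} = 2$
$U{\left(B \right)} = - 2 B^{2}$ ($U{\left(B \right)} = - 2 B B = - 2 B^{2}$)
$I{\left(c,L \right)} = -4 + c - 8 L^{2} c^{2}$ ($I{\left(c,L \right)} = \left(c - 4\right) - 2 \left(L c 2\right)^{2} = \left(-4 + c\right) - 2 \left(2 L c\right)^{2} = \left(-4 + c\right) - 2 \cdot 4 L^{2} c^{2} = \left(-4 + c\right) - 8 L^{2} c^{2} = -4 + c - 8 L^{2} c^{2}$)
$I{\left(-1,V{\left(6 \left(-3\right) + 4 \right)} \right)} 25 = \left(-4 - 1 - 8 \left(-4 - \left(6 \left(-3\right) + 4\right)\right)^{2} \left(-1\right)^{2}\right) 25 = \left(-4 - 1 - 8 \left(-4 - \left(-18 + 4\right)\right)^{2} \cdot 1\right) 25 = \left(-4 - 1 - 8 \left(-4 - -14\right)^{2} \cdot 1\right) 25 = \left(-4 - 1 - 8 \left(-4 + 14\right)^{2} \cdot 1\right) 25 = \left(-4 - 1 - 8 \cdot 10^{2} \cdot 1\right) 25 = \left(-4 - 1 - 800 \cdot 1\right) 25 = \left(-4 - 1 - 800\right) 25 = \left(-805\right) 25 = -20125$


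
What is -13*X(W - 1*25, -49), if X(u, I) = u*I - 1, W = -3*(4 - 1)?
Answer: -21645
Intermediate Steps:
W = -9 (W = -3*3 = -9)
X(u, I) = -1 + I*u (X(u, I) = I*u - 1 = -1 + I*u)
-13*X(W - 1*25, -49) = -13*(-1 - 49*(-9 - 1*25)) = -13*(-1 - 49*(-9 - 25)) = -13*(-1 - 49*(-34)) = -13*(-1 + 1666) = -13*1665 = -21645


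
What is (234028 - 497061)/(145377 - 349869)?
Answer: 263033/204492 ≈ 1.2863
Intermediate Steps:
(234028 - 497061)/(145377 - 349869) = -263033/(-204492) = -263033*(-1/204492) = 263033/204492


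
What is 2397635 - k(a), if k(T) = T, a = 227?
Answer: 2397408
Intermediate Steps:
2397635 - k(a) = 2397635 - 1*227 = 2397635 - 227 = 2397408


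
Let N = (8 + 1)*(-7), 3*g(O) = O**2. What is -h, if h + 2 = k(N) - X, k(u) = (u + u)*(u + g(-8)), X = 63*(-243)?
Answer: -20557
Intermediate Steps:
g(O) = O**2/3
N = -63 (N = 9*(-7) = -63)
X = -15309
k(u) = 2*u*(64/3 + u) (k(u) = (u + u)*(u + (1/3)*(-8)**2) = (2*u)*(u + (1/3)*64) = (2*u)*(u + 64/3) = (2*u)*(64/3 + u) = 2*u*(64/3 + u))
h = 20557 (h = -2 + ((2/3)*(-63)*(64 + 3*(-63)) - 1*(-15309)) = -2 + ((2/3)*(-63)*(64 - 189) + 15309) = -2 + ((2/3)*(-63)*(-125) + 15309) = -2 + (5250 + 15309) = -2 + 20559 = 20557)
-h = -1*20557 = -20557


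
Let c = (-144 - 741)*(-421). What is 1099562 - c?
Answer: 726977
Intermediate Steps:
c = 372585 (c = -885*(-421) = 372585)
1099562 - c = 1099562 - 1*372585 = 1099562 - 372585 = 726977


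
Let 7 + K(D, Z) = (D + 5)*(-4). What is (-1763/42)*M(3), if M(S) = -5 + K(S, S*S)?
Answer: 38786/21 ≈ 1847.0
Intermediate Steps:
K(D, Z) = -27 - 4*D (K(D, Z) = -7 + (D + 5)*(-4) = -7 + (5 + D)*(-4) = -7 + (-20 - 4*D) = -27 - 4*D)
M(S) = -32 - 4*S (M(S) = -5 + (-27 - 4*S) = -32 - 4*S)
(-1763/42)*M(3) = (-1763/42)*(-32 - 4*3) = (-1763/42)*(-32 - 12) = -43*41/42*(-44) = -1763/42*(-44) = 38786/21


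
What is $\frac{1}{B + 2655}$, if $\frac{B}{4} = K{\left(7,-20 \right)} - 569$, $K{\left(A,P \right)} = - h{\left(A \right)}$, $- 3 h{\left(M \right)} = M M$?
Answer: $\frac{3}{1333} \approx 0.0022506$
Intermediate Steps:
$h{\left(M \right)} = - \frac{M^{2}}{3}$ ($h{\left(M \right)} = - \frac{M M}{3} = - \frac{M^{2}}{3}$)
$K{\left(A,P \right)} = \frac{A^{2}}{3}$ ($K{\left(A,P \right)} = - \frac{\left(-1\right) A^{2}}{3} = \frac{A^{2}}{3}$)
$B = - \frac{6632}{3}$ ($B = 4 \left(\frac{7^{2}}{3} - 569\right) = 4 \left(\frac{1}{3} \cdot 49 - 569\right) = 4 \left(\frac{49}{3} - 569\right) = 4 \left(- \frac{1658}{3}\right) = - \frac{6632}{3} \approx -2210.7$)
$\frac{1}{B + 2655} = \frac{1}{- \frac{6632}{3} + 2655} = \frac{1}{\frac{1333}{3}} = \frac{3}{1333}$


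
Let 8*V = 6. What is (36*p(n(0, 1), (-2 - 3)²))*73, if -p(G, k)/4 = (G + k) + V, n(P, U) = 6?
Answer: -333756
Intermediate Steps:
V = ¾ (V = (⅛)*6 = ¾ ≈ 0.75000)
p(G, k) = -3 - 4*G - 4*k (p(G, k) = -4*((G + k) + ¾) = -4*(¾ + G + k) = -3 - 4*G - 4*k)
(36*p(n(0, 1), (-2 - 3)²))*73 = (36*(-3 - 4*6 - 4*(-2 - 3)²))*73 = (36*(-3 - 24 - 4*(-5)²))*73 = (36*(-3 - 24 - 4*25))*73 = (36*(-3 - 24 - 100))*73 = (36*(-127))*73 = -4572*73 = -333756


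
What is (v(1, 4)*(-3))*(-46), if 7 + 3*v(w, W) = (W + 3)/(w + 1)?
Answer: -161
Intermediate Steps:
v(w, W) = -7/3 + (3 + W)/(3*(1 + w)) (v(w, W) = -7/3 + ((W + 3)/(w + 1))/3 = -7/3 + ((3 + W)/(1 + w))/3 = -7/3 + (3 + W)/(3*(1 + w)))
(v(1, 4)*(-3))*(-46) = (((-4 + 4 - 7*1)/(3*(1 + 1)))*(-3))*(-46) = (((1/3)*(-4 + 4 - 7)/2)*(-3))*(-46) = (((1/3)*(1/2)*(-7))*(-3))*(-46) = -7/6*(-3)*(-46) = (7/2)*(-46) = -161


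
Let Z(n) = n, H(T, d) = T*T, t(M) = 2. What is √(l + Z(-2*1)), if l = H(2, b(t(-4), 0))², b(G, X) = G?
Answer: √14 ≈ 3.7417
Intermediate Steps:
H(T, d) = T²
l = 16 (l = (2²)² = 4² = 16)
√(l + Z(-2*1)) = √(16 - 2*1) = √(16 - 2) = √14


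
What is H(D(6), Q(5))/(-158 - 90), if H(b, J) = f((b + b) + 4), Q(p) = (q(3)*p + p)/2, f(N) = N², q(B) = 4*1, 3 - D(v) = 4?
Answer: -1/62 ≈ -0.016129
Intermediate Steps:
D(v) = -1 (D(v) = 3 - 1*4 = 3 - 4 = -1)
q(B) = 4
Q(p) = 5*p/2 (Q(p) = (4*p + p)/2 = (5*p)*(½) = 5*p/2)
H(b, J) = (4 + 2*b)² (H(b, J) = ((b + b) + 4)² = (2*b + 4)² = (4 + 2*b)²)
H(D(6), Q(5))/(-158 - 90) = (4*(2 - 1)²)/(-158 - 90) = (4*1²)/(-248) = (4*1)*(-1/248) = 4*(-1/248) = -1/62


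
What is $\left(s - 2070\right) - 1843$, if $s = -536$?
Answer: $-4449$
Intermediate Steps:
$\left(s - 2070\right) - 1843 = \left(-536 - 2070\right) - 1843 = -2606 - 1843 = -4449$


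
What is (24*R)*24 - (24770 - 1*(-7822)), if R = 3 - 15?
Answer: -39504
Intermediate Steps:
R = -12
(24*R)*24 - (24770 - 1*(-7822)) = (24*(-12))*24 - (24770 - 1*(-7822)) = -288*24 - (24770 + 7822) = -6912 - 1*32592 = -6912 - 32592 = -39504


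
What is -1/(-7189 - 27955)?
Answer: 1/35144 ≈ 2.8454e-5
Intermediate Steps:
-1/(-7189 - 27955) = -1/(-35144) = -1*(-1/35144) = 1/35144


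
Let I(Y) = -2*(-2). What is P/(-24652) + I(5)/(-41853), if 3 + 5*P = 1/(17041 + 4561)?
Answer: -226810469/3184011841416 ≈ -7.1234e-5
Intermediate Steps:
I(Y) = 4
P = -12961/21602 (P = -3/5 + 1/(5*(17041 + 4561)) = -3/5 + (1/5)/21602 = -3/5 + (1/5)*(1/21602) = -3/5 + 1/108010 = -12961/21602 ≈ -0.59999)
P/(-24652) + I(5)/(-41853) = -12961/21602/(-24652) + 4/(-41853) = -12961/21602*(-1/24652) + 4*(-1/41853) = 12961/532532504 - 4/41853 = -226810469/3184011841416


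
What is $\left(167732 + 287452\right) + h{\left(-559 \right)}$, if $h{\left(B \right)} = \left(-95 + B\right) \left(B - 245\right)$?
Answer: $981000$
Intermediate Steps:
$h{\left(B \right)} = \left(-245 + B\right) \left(-95 + B\right)$ ($h{\left(B \right)} = \left(-95 + B\right) \left(-245 + B\right) = \left(-245 + B\right) \left(-95 + B\right)$)
$\left(167732 + 287452\right) + h{\left(-559 \right)} = \left(167732 + 287452\right) + \left(23275 + \left(-559\right)^{2} - -190060\right) = 455184 + \left(23275 + 312481 + 190060\right) = 455184 + 525816 = 981000$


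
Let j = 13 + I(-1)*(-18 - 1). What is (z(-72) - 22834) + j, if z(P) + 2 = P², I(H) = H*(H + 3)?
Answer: -17601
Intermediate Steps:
I(H) = H*(3 + H)
j = 51 (j = 13 + (-(3 - 1))*(-18 - 1) = 13 - 1*2*(-19) = 13 - 2*(-19) = 13 + 38 = 51)
z(P) = -2 + P²
(z(-72) - 22834) + j = ((-2 + (-72)²) - 22834) + 51 = ((-2 + 5184) - 22834) + 51 = (5182 - 22834) + 51 = -17652 + 51 = -17601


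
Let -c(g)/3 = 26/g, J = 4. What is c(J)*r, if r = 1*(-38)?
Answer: 741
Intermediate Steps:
c(g) = -78/g
r = -38
c(J)*r = -78/4*(-38) = -78*¼*(-38) = -39/2*(-38) = 741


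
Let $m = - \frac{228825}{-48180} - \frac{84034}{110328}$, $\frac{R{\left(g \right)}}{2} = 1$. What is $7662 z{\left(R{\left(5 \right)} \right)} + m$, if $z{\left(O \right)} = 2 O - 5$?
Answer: $- \frac{169612306025}{22148346} \approx -7658.0$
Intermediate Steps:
$R{\left(g \right)} = 2$ ($R{\left(g \right)} = 2 \cdot 1 = 2$)
$z{\left(O \right)} = -5 + 2 O$
$m = \frac{88321027}{22148346}$ ($m = \left(-228825\right) \left(- \frac{1}{48180}\right) - \frac{42017}{55164} = \frac{15255}{3212} - \frac{42017}{55164} = \frac{88321027}{22148346} \approx 3.9877$)
$7662 z{\left(R{\left(5 \right)} \right)} + m = 7662 \left(-5 + 2 \cdot 2\right) + \frac{88321027}{22148346} = 7662 \left(-5 + 4\right) + \frac{88321027}{22148346} = 7662 \left(-1\right) + \frac{88321027}{22148346} = -7662 + \frac{88321027}{22148346} = - \frac{169612306025}{22148346}$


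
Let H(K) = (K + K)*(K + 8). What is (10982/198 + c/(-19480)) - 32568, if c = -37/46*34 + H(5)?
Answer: -1442124951379/44355960 ≈ -32513.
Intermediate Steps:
H(K) = 2*K*(8 + K) (H(K) = (2*K)*(8 + K) = 2*K*(8 + K))
c = 2361/23 (c = -37/46*34 + 2*5*(8 + 5) = -37*1/46*34 + 2*5*13 = -37/46*34 + 130 = -629/23 + 130 = 2361/23 ≈ 102.65)
(10982/198 + c/(-19480)) - 32568 = (10982/198 + (2361/23)/(-19480)) - 32568 = (10982*(1/198) + (2361/23)*(-1/19480)) - 32568 = (5491/99 - 2361/448040) - 32568 = 2459953901/44355960 - 32568 = -1442124951379/44355960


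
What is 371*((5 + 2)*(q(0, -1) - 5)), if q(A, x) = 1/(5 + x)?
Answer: -49343/4 ≈ -12336.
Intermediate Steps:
371*((5 + 2)*(q(0, -1) - 5)) = 371*((5 + 2)*(1/(5 - 1) - 5)) = 371*(7*(1/4 - 5)) = 371*(7*(-19/4)) = 371*(-133/4) = -49343/4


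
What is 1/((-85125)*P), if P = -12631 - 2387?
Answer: 1/1278407250 ≈ 7.8222e-10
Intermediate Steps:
P = -15018
1/((-85125)*P) = 1/(-85125*(-15018)) = -1/85125*(-1/15018) = 1/1278407250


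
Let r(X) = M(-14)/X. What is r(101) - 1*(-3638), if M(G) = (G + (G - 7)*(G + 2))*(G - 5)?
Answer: 362916/101 ≈ 3593.2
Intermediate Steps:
M(G) = (-5 + G)*(G + (-7 + G)*(2 + G)) (M(G) = (G + (-7 + G)*(2 + G))*(-5 + G) = (-5 + G)*(G + (-7 + G)*(2 + G)))
r(X) = -4522/X (r(X) = (70 + (-14)³ - 9*(-14)² + 6*(-14))/X = (70 - 2744 - 9*196 - 84)/X = (70 - 2744 - 1764 - 84)/X = -4522/X)
r(101) - 1*(-3638) = -4522/101 - 1*(-3638) = -4522*1/101 + 3638 = -4522/101 + 3638 = 362916/101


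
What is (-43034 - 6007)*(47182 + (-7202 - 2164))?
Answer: -1854534456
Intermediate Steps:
(-43034 - 6007)*(47182 + (-7202 - 2164)) = -49041*(47182 - 9366) = -49041*37816 = -1854534456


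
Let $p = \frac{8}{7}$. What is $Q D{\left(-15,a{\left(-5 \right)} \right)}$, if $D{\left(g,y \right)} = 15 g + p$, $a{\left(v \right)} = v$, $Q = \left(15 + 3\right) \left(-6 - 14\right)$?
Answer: $\frac{564120}{7} \approx 80589.0$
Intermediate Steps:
$p = \frac{8}{7}$ ($p = 8 \cdot \frac{1}{7} = \frac{8}{7} \approx 1.1429$)
$Q = -360$ ($Q = 18 \left(-20\right) = -360$)
$D{\left(g,y \right)} = \frac{8}{7} + 15 g$ ($D{\left(g,y \right)} = 15 g + \frac{8}{7} = \frac{8}{7} + 15 g$)
$Q D{\left(-15,a{\left(-5 \right)} \right)} = - 360 \left(\frac{8}{7} + 15 \left(-15\right)\right) = - 360 \left(\frac{8}{7} - 225\right) = \left(-360\right) \left(- \frac{1567}{7}\right) = \frac{564120}{7}$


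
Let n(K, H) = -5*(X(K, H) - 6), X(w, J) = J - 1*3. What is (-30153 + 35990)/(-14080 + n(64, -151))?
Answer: -5837/13280 ≈ -0.43953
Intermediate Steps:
X(w, J) = -3 + J (X(w, J) = J - 3 = -3 + J)
n(K, H) = 45 - 5*H (n(K, H) = -5*((-3 + H) - 6) = -5*(-9 + H) = 45 - 5*H)
(-30153 + 35990)/(-14080 + n(64, -151)) = (-30153 + 35990)/(-14080 + (45 - 5*(-151))) = 5837/(-14080 + (45 + 755)) = 5837/(-14080 + 800) = 5837/(-13280) = 5837*(-1/13280) = -5837/13280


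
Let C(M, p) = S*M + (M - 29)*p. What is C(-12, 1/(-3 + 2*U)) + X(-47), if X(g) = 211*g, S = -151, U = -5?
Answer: -105324/13 ≈ -8101.8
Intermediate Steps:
C(M, p) = -151*M + p*(-29 + M) (C(M, p) = -151*M + (M - 29)*p = -151*M + (-29 + M)*p = -151*M + p*(-29 + M))
C(-12, 1/(-3 + 2*U)) + X(-47) = (-151*(-12) - 29/(-3 + 2*(-5)) - 12/(-3 + 2*(-5))) + 211*(-47) = (1812 - 29/(-3 - 10) - 12/(-3 - 10)) - 9917 = (1812 - 29/(-13) - 12/(-13)) - 9917 = (1812 - 29*(-1/13) - 12*(-1/13)) - 9917 = (1812 + 29/13 + 12/13) - 9917 = 23597/13 - 9917 = -105324/13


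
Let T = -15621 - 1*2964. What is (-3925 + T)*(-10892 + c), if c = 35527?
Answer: -554533850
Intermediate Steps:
T = -18585 (T = -15621 - 2964 = -18585)
(-3925 + T)*(-10892 + c) = (-3925 - 18585)*(-10892 + 35527) = -22510*24635 = -554533850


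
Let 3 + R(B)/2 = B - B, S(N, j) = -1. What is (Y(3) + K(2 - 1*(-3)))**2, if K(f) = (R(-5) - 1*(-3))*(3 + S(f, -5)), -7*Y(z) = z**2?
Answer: 2601/49 ≈ 53.082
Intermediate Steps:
R(B) = -6 (R(B) = -6 + 2*(B - B) = -6 + 2*0 = -6 + 0 = -6)
Y(z) = -z**2/7
K(f) = -6 (K(f) = (-6 - 1*(-3))*(3 - 1) = (-6 + 3)*2 = -3*2 = -6)
(Y(3) + K(2 - 1*(-3)))**2 = (-1/7*3**2 - 6)**2 = (-1/7*9 - 6)**2 = (-9/7 - 6)**2 = (-51/7)**2 = 2601/49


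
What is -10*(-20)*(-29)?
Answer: -5800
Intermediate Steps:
-10*(-20)*(-29) = 200*(-29) = -5800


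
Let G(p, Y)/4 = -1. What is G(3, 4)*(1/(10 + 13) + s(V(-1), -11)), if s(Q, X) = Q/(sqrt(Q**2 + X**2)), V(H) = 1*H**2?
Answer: -4/23 - 2*sqrt(122)/61 ≈ -0.53606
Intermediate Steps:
G(p, Y) = -4 (G(p, Y) = 4*(-1) = -4)
V(H) = H**2
s(Q, X) = Q/sqrt(Q**2 + X**2)
G(3, 4)*(1/(10 + 13) + s(V(-1), -11)) = -4*(1/(10 + 13) + (-1)**2/sqrt(((-1)**2)**2 + (-11)**2)) = -4*(1/23 + 1/sqrt(1**2 + 121)) = -4*(1/23 + 1/sqrt(1 + 121)) = -4*(1/23 + 1/sqrt(122)) = -4*(1/23 + 1*(sqrt(122)/122)) = -4*(1/23 + sqrt(122)/122) = -4/23 - 2*sqrt(122)/61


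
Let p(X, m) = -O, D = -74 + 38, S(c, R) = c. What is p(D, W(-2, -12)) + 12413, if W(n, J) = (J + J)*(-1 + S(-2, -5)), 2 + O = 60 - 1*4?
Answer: 12359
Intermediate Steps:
D = -36
O = 54 (O = -2 + (60 - 1*4) = -2 + (60 - 4) = -2 + 56 = 54)
W(n, J) = -6*J (W(n, J) = (J + J)*(-1 - 2) = (2*J)*(-3) = -6*J)
p(X, m) = -54 (p(X, m) = -1*54 = -54)
p(D, W(-2, -12)) + 12413 = -54 + 12413 = 12359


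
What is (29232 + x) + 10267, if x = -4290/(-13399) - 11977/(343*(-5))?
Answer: 129689516484/3282755 ≈ 39506.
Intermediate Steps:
x = 23976739/3282755 (x = -4290*(-1/13399) - 11977/(-1715) = 4290/13399 - 11977*(-1/1715) = 4290/13399 + 1711/245 = 23976739/3282755 ≈ 7.3038)
(29232 + x) + 10267 = (29232 + 23976739/3282755) + 10267 = 95985470899/3282755 + 10267 = 129689516484/3282755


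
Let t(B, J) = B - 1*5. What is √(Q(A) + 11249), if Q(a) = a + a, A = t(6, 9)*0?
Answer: √11249 ≈ 106.06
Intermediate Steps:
t(B, J) = -5 + B (t(B, J) = B - 5 = -5 + B)
A = 0 (A = (-5 + 6)*0 = 1*0 = 0)
Q(a) = 2*a
√(Q(A) + 11249) = √(2*0 + 11249) = √(0 + 11249) = √11249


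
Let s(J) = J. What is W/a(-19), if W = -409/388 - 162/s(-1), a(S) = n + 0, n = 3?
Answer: 62447/1164 ≈ 53.649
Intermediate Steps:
a(S) = 3 (a(S) = 3 + 0 = 3)
W = 62447/388 (W = -409/388 - 162/(-1) = -409*1/388 - 162*(-1) = -409/388 + 162 = 62447/388 ≈ 160.95)
W/a(-19) = (62447/388)/3 = (62447/388)*(1/3) = 62447/1164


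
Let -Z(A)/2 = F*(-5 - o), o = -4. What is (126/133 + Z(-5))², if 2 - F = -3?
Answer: 43264/361 ≈ 119.84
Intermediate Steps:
F = 5 (F = 2 - 1*(-3) = 2 + 3 = 5)
Z(A) = 10 (Z(A) = -10*(-5 - 1*(-4)) = -10*(-5 + 4) = -10*(-1) = -2*(-5) = 10)
(126/133 + Z(-5))² = (126/133 + 10)² = (126*(1/133) + 10)² = (18/19 + 10)² = (208/19)² = 43264/361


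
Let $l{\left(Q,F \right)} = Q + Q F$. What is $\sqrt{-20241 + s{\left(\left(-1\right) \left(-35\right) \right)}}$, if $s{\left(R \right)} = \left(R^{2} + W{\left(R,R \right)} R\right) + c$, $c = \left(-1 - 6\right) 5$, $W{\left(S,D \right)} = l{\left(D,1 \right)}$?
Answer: $i \sqrt{16601} \approx 128.84 i$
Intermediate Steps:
$l{\left(Q,F \right)} = Q + F Q$
$W{\left(S,D \right)} = 2 D$ ($W{\left(S,D \right)} = D \left(1 + 1\right) = D 2 = 2 D$)
$c = -35$ ($c = \left(-7\right) 5 = -35$)
$s{\left(R \right)} = -35 + 3 R^{2}$ ($s{\left(R \right)} = \left(R^{2} + 2 R R\right) - 35 = \left(R^{2} + 2 R^{2}\right) - 35 = 3 R^{2} - 35 = -35 + 3 R^{2}$)
$\sqrt{-20241 + s{\left(\left(-1\right) \left(-35\right) \right)}} = \sqrt{-20241 - \left(35 - 3 \left(\left(-1\right) \left(-35\right)\right)^{2}\right)} = \sqrt{-20241 - \left(35 - 3 \cdot 35^{2}\right)} = \sqrt{-20241 + \left(-35 + 3 \cdot 1225\right)} = \sqrt{-20241 + \left(-35 + 3675\right)} = \sqrt{-20241 + 3640} = \sqrt{-16601} = i \sqrt{16601}$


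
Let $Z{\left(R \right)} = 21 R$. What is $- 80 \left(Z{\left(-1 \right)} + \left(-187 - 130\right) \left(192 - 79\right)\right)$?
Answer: $2867360$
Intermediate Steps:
$- 80 \left(Z{\left(-1 \right)} + \left(-187 - 130\right) \left(192 - 79\right)\right) = - 80 \left(21 \left(-1\right) + \left(-187 - 130\right) \left(192 - 79\right)\right) = - 80 \left(-21 - 35821\right) = \left(-80\right) \left(-35842\right) = 2867360$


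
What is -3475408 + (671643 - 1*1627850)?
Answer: -4431615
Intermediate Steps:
-3475408 + (671643 - 1*1627850) = -3475408 + (671643 - 1627850) = -3475408 - 956207 = -4431615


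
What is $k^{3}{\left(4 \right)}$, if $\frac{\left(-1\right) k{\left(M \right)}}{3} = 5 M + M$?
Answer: $-373248$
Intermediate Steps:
$k{\left(M \right)} = - 18 M$ ($k{\left(M \right)} = - 3 \left(5 M + M\right) = - 3 \cdot 6 M = - 18 M$)
$k^{3}{\left(4 \right)} = \left(\left(-18\right) 4\right)^{3} = \left(-72\right)^{3} = -373248$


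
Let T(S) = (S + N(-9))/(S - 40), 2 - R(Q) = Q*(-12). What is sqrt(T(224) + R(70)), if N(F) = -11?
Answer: sqrt(7136486)/92 ≈ 29.037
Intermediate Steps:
R(Q) = 2 + 12*Q (R(Q) = 2 - Q*(-12) = 2 - (-12)*Q = 2 + 12*Q)
T(S) = (-11 + S)/(-40 + S) (T(S) = (S - 11)/(S - 40) = (-11 + S)/(-40 + S))
sqrt(T(224) + R(70)) = sqrt((-11 + 224)/(-40 + 224) + (2 + 12*70)) = sqrt(213/184 + (2 + 840)) = sqrt((1/184)*213 + 842) = sqrt(213/184 + 842) = sqrt(155141/184) = sqrt(7136486)/92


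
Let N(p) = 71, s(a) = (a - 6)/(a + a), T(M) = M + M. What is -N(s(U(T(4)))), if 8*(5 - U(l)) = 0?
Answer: -71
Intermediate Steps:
T(M) = 2*M
U(l) = 5 (U(l) = 5 - ⅛*0 = 5 + 0 = 5)
s(a) = (-6 + a)/(2*a) (s(a) = (-6 + a)/((2*a)) = (-6 + a)*(1/(2*a)) = (-6 + a)/(2*a))
-N(s(U(T(4)))) = -1*71 = -71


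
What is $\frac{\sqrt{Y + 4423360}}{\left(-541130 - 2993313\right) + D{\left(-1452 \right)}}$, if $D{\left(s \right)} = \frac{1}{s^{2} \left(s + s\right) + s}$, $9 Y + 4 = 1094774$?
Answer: $- \frac{2040838756 \sqrt{40905010}}{21639684765818725} \approx -0.00060318$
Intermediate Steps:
$Y = \frac{1094770}{9}$ ($Y = - \frac{4}{9} + \frac{1}{9} \cdot 1094774 = - \frac{4}{9} + \frac{1094774}{9} = \frac{1094770}{9} \approx 1.2164 \cdot 10^{5}$)
$D{\left(s \right)} = \frac{1}{s + 2 s^{3}}$ ($D{\left(s \right)} = \frac{1}{s^{2} \cdot 2 s + s} = \frac{1}{2 s^{3} + s} = \frac{1}{s + 2 s^{3}}$)
$\frac{\sqrt{Y + 4423360}}{\left(-541130 - 2993313\right) + D{\left(-1452 \right)}} = \frac{\sqrt{\frac{1094770}{9} + 4423360}}{\left(-541130 - 2993313\right) + \frac{1}{-1452 + 2 \left(-1452\right)^{3}}} = \frac{\sqrt{\frac{40905010}{9}}}{-3534443 + \frac{1}{-1452 + 2 \left(-3061257408\right)}} = \frac{\frac{1}{3} \sqrt{40905010}}{-3534443 + \frac{1}{-1452 - 6122514816}} = \frac{\frac{1}{3} \sqrt{40905010}}{-3534443 + \frac{1}{-6122516268}} = \frac{\frac{1}{3} \sqrt{40905010}}{-3534443 - \frac{1}{6122516268}} = \frac{\frac{1}{3} \sqrt{40905010}}{- \frac{21639684765818725}{6122516268}} = \frac{\sqrt{40905010}}{3} \left(- \frac{6122516268}{21639684765818725}\right) = - \frac{2040838756 \sqrt{40905010}}{21639684765818725}$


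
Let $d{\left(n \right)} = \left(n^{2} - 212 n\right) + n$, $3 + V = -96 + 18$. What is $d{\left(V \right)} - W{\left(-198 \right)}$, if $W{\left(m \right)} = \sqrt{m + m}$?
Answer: $23652 - 6 i \sqrt{11} \approx 23652.0 - 19.9 i$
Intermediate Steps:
$V = -81$ ($V = -3 + \left(-96 + 18\right) = -3 - 78 = -81$)
$W{\left(m \right)} = \sqrt{2} \sqrt{m}$ ($W{\left(m \right)} = \sqrt{2 m} = \sqrt{2} \sqrt{m}$)
$d{\left(n \right)} = n^{2} - 211 n$
$d{\left(V \right)} - W{\left(-198 \right)} = - 81 \left(-211 - 81\right) - \sqrt{2} \sqrt{-198} = \left(-81\right) \left(-292\right) - \sqrt{2} \cdot 3 i \sqrt{22} = 23652 - 6 i \sqrt{11}$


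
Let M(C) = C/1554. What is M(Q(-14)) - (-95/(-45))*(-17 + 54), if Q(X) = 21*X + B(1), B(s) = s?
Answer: -365033/4662 ≈ -78.300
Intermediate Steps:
Q(X) = 1 + 21*X (Q(X) = 21*X + 1 = 1 + 21*X)
M(C) = C/1554 (M(C) = C*(1/1554) = C/1554)
M(Q(-14)) - (-95/(-45))*(-17 + 54) = (1 + 21*(-14))/1554 - (-95/(-45))*(-17 + 54) = (1 - 294)/1554 - (-95*(-1/45))*37 = (1/1554)*(-293) - 19*37/9 = -293/1554 - 1*703/9 = -293/1554 - 703/9 = -365033/4662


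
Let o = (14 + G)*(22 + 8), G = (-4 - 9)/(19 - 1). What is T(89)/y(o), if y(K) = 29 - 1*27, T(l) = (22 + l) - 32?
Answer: 79/2 ≈ 39.500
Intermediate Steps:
G = -13/18 ≈ -0.72222
o = 1195/3 (o = (14 - 13/18)*(22 + 8) = (239/18)*30 = 1195/3 ≈ 398.33)
T(l) = -10 + l
y(K) = 2 (y(K) = 29 - 27 = 2)
T(89)/y(o) = (-10 + 89)/2 = 79*(½) = 79/2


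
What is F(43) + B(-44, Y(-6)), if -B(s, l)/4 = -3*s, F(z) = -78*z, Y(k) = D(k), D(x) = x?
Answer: -3882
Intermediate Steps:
Y(k) = k
B(s, l) = 12*s (B(s, l) = -(-12)*s = 12*s)
F(43) + B(-44, Y(-6)) = -78*43 + 12*(-44) = -3354 - 528 = -3882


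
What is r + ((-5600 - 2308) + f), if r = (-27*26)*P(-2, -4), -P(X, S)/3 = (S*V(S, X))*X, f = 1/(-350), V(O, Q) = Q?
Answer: -14561401/350 ≈ -41604.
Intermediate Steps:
f = -1/350 ≈ -0.0028571
P(X, S) = -3*S*X**2 (P(X, S) = -3*S*X*X = -3*S*X**2)
r = -33696 (r = (-27*26)*(-3*(-4)*(-2)**2) = -(-2106)*(-4)*4 = -702*48 = -33696)
r + ((-5600 - 2308) + f) = -33696 + ((-5600 - 2308) - 1/350) = -33696 + (-7908 - 1/350) = -33696 - 2767801/350 = -14561401/350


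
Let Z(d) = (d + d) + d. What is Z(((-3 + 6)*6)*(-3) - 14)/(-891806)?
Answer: 102/445903 ≈ 0.00022875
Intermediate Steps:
Z(d) = 3*d (Z(d) = 2*d + d = 3*d)
Z(((-3 + 6)*6)*(-3) - 14)/(-891806) = (3*(((-3 + 6)*6)*(-3) - 14))/(-891806) = (3*((3*6)*(-3) - 14))*(-1/891806) = (3*(18*(-3) - 14))*(-1/891806) = (3*(-54 - 14))*(-1/891806) = (3*(-68))*(-1/891806) = -204*(-1/891806) = 102/445903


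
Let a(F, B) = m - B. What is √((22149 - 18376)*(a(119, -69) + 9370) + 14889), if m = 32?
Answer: 6*√993027 ≈ 5979.0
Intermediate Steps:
a(F, B) = 32 - B
√((22149 - 18376)*(a(119, -69) + 9370) + 14889) = √((22149 - 18376)*((32 - 1*(-69)) + 9370) + 14889) = √(3773*((32 + 69) + 9370) + 14889) = √(3773*(101 + 9370) + 14889) = √(3773*9471 + 14889) = √(35734083 + 14889) = √35748972 = 6*√993027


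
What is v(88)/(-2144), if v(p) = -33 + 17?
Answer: 1/134 ≈ 0.0074627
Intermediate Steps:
v(p) = -16
v(88)/(-2144) = -16/(-2144) = -16*(-1/2144) = 1/134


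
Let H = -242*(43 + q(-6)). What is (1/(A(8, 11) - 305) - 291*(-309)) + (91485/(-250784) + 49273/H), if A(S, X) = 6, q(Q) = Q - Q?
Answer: 35079359841753731/390143916448 ≈ 89914.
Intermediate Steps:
q(Q) = 0
H = -10406 (H = -242*(43 + 0) = -242*43 = -10406)
(1/(A(8, 11) - 305) - 291*(-309)) + (91485/(-250784) + 49273/H) = (1/(6 - 305) - 291*(-309)) + (91485/(-250784) + 49273/(-10406)) = (1/(-299) + 89919) + (91485*(-1/250784) + 49273*(-1/10406)) = (-1/299 + 89919) + (-91485/250784 - 49273/10406) = 26885780/299 - 6654436471/1304829152 = 35079359841753731/390143916448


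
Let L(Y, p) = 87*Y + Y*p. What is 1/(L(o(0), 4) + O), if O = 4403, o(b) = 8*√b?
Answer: 1/4403 ≈ 0.00022712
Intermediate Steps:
1/(L(o(0), 4) + O) = 1/((8*√0)*(87 + 4) + 4403) = 1/((8*0)*91 + 4403) = 1/(0*91 + 4403) = 1/(0 + 4403) = 1/4403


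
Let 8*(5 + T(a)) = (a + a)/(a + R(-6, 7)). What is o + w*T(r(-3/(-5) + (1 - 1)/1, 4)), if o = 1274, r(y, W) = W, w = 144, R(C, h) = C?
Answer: 482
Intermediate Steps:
T(a) = -5 + a/(4*(-6 + a)) (T(a) = -5 + ((a + a)/(a - 6))/8 = -5 + ((2*a)/(-6 + a))/8 = -5 + (2*a/(-6 + a))/8 = -5 + a/(4*(-6 + a)))
o + w*T(r(-3/(-5) + (1 - 1)/1, 4)) = 1274 + 144*((120 - 19*4)/(4*(-6 + 4))) = 1274 + 144*((¼)*(120 - 76)/(-2)) = 1274 + 144*((¼)*(-½)*44) = 1274 + 144*(-11/2) = 1274 - 792 = 482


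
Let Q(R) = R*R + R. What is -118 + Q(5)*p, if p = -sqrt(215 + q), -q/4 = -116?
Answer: -118 - 30*sqrt(679) ≈ -899.73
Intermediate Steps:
q = 464 (q = -4*(-116) = 464)
Q(R) = R + R**2 (Q(R) = R**2 + R = R + R**2)
p = -sqrt(679) (p = -sqrt(215 + 464) = -sqrt(679) ≈ -26.058)
-118 + Q(5)*p = -118 + (5*(1 + 5))*(-sqrt(679)) = -118 + (5*6)*(-sqrt(679)) = -118 + 30*(-sqrt(679)) = -118 - 30*sqrt(679)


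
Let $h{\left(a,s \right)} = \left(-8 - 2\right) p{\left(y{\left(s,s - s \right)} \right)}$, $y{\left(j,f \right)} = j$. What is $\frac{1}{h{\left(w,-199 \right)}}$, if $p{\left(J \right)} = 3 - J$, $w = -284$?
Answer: $- \frac{1}{2020} \approx -0.00049505$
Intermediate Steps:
$h{\left(a,s \right)} = -30 + 10 s$ ($h{\left(a,s \right)} = \left(-8 - 2\right) \left(3 - s\right) = - 10 \left(3 - s\right) = -30 + 10 s$)
$\frac{1}{h{\left(w,-199 \right)}} = \frac{1}{-30 + 10 \left(-199\right)} = \frac{1}{-30 - 1990} = \frac{1}{-2020} = - \frac{1}{2020}$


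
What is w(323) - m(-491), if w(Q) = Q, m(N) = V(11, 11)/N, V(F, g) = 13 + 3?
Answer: 158609/491 ≈ 323.03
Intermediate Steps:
V(F, g) = 16
m(N) = 16/N
w(323) - m(-491) = 323 - 16/(-491) = 323 - 16*(-1)/491 = 323 - 1*(-16/491) = 323 + 16/491 = 158609/491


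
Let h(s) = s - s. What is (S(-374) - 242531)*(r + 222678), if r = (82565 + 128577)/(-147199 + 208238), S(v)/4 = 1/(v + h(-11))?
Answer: -616453540878973616/11414293 ≈ -5.4007e+10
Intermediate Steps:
h(s) = 0
S(v) = 4/v (S(v) = 4/(v + 0) = 4/v)
r = 211142/61039 ≈ 3.4591
(S(-374) - 242531)*(r + 222678) = (4/(-374) - 242531)*(211142/61039 + 222678) = (4*(-1/374) - 242531)*(13592253584/61039) = (-2/187 - 242531)*(13592253584/61039) = -45353299/187*13592253584/61039 = -616453540878973616/11414293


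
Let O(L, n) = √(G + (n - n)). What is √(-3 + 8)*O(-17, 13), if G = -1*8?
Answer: 2*I*√10 ≈ 6.3246*I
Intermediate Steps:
G = -8
O(L, n) = 2*I*√2 (O(L, n) = √(-8 + (n - n)) = √(-8 + 0) = √(-8) = 2*I*√2)
√(-3 + 8)*O(-17, 13) = √(-3 + 8)*(2*I*√2) = √5*(2*I*√2) = 2*I*√10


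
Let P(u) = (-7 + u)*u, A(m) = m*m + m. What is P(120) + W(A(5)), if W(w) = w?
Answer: 13590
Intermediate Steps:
A(m) = m + m² (A(m) = m² + m = m + m²)
P(u) = u*(-7 + u)
P(120) + W(A(5)) = 120*(-7 + 120) + 5*(1 + 5) = 120*113 + 5*6 = 13560 + 30 = 13590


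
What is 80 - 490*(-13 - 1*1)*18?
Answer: 123560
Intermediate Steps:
80 - 490*(-13 - 1*1)*18 = 80 - 490*(-13 - 1)*18 = 80 - (-6860)*18 = 80 - 490*(-252) = 80 + 123480 = 123560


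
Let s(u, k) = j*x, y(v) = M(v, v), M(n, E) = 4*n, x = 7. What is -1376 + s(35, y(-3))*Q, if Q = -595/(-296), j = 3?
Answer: -394801/296 ≈ -1333.8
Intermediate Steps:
y(v) = 4*v
s(u, k) = 21 (s(u, k) = 3*7 = 21)
Q = 595/296 (Q = -595*(-1/296) = 595/296 ≈ 2.0101)
-1376 + s(35, y(-3))*Q = -1376 + 21*(595/296) = -1376 + 12495/296 = -394801/296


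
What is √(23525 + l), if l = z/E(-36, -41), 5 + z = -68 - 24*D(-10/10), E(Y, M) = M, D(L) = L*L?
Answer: √39549502/41 ≈ 153.39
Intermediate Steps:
D(L) = L²
z = -97 (z = -5 + (-68 - 24*1²) = -5 + (-68 - 24*(-10*⅒)²) = -5 + (-68 - 24*(-1)²) = -5 + (-68 - 24*1) = -5 + (-68 - 24) = -5 - 92 = -97)
l = 97/41 (l = -97/(-41) = -97*(-1/41) = 97/41 ≈ 2.3659)
√(23525 + l) = √(23525 + 97/41) = √(964622/41) = √39549502/41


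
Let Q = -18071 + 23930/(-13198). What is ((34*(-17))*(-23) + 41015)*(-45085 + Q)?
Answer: -22634818614381/6599 ≈ -3.4300e+9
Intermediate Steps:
Q = -119262494/6599 (Q = -18071 + 23930*(-1/13198) = -18071 - 11965/6599 = -119262494/6599 ≈ -18073.)
((34*(-17))*(-23) + 41015)*(-45085 + Q) = ((34*(-17))*(-23) + 41015)*(-45085 - 119262494/6599) = (-578*(-23) + 41015)*(-416778409/6599) = (13294 + 41015)*(-416778409/6599) = 54309*(-416778409/6599) = -22634818614381/6599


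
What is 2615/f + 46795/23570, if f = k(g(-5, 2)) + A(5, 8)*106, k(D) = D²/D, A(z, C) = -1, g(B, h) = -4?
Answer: -564881/25927 ≈ -21.787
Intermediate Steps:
k(D) = D
f = -110 (f = -4 - 1*106 = -4 - 106 = -110)
2615/f + 46795/23570 = 2615/(-110) + 46795/23570 = 2615*(-1/110) + 46795*(1/23570) = -523/22 + 9359/4714 = -564881/25927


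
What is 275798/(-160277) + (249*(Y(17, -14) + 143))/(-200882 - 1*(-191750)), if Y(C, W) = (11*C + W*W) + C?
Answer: -8063053225/487883188 ≈ -16.527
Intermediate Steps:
Y(C, W) = W² + 12*C (Y(C, W) = (11*C + W²) + C = (W² + 11*C) + C = W² + 12*C)
275798/(-160277) + (249*(Y(17, -14) + 143))/(-200882 - 1*(-191750)) = 275798/(-160277) + (249*(((-14)² + 12*17) + 143))/(-200882 - 1*(-191750)) = 275798*(-1/160277) + (249*((196 + 204) + 143))/(-200882 + 191750) = -275798/160277 + (249*(400 + 143))/(-9132) = -275798/160277 + (249*543)*(-1/9132) = -275798/160277 + 135207*(-1/9132) = -275798/160277 - 45069/3044 = -8063053225/487883188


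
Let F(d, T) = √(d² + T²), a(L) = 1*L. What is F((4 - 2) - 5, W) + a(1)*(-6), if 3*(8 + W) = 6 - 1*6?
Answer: -6 + √73 ≈ 2.5440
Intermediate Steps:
a(L) = L
W = -8 (W = -8 + (6 - 1*6)/3 = -8 + (6 - 6)/3 = -8 + (⅓)*0 = -8 + 0 = -8)
F(d, T) = √(T² + d²)
F((4 - 2) - 5, W) + a(1)*(-6) = √((-8)² + ((4 - 2) - 5)²) + 1*(-6) = √(64 + (2 - 5)²) - 6 = √(64 + (-3)²) - 6 = √(64 + 9) - 6 = √73 - 6 = -6 + √73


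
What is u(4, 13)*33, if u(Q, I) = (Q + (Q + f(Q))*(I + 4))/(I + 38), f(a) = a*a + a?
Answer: 4532/17 ≈ 266.59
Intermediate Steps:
f(a) = a + a² (f(a) = a² + a = a + a²)
u(Q, I) = (Q + (4 + I)*(Q + Q*(1 + Q)))/(38 + I) (u(Q, I) = (Q + (Q + Q*(1 + Q))*(I + 4))/(I + 38) = (Q + (Q + Q*(1 + Q))*(4 + I))/(38 + I) = (Q + (4 + I)*(Q + Q*(1 + Q)))/(38 + I))
u(4, 13)*33 = (4*(9 + 13 + 4*4 + 13*(1 + 4))/(38 + 13))*33 = (4*(9 + 13 + 16 + 13*5)/51)*33 = (4*(1/51)*(9 + 13 + 16 + 65))*33 = (4*(1/51)*103)*33 = (412/51)*33 = 4532/17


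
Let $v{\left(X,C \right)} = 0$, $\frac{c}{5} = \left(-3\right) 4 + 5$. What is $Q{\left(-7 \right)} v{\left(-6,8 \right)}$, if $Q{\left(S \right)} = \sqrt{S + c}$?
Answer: $0$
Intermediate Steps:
$c = -35$ ($c = 5 \left(\left(-3\right) 4 + 5\right) = 5 \left(-12 + 5\right) = 5 \left(-7\right) = -35$)
$Q{\left(S \right)} = \sqrt{-35 + S}$ ($Q{\left(S \right)} = \sqrt{S - 35} = \sqrt{-35 + S}$)
$Q{\left(-7 \right)} v{\left(-6,8 \right)} = \sqrt{-35 - 7} \cdot 0 = \sqrt{-42} \cdot 0 = i \sqrt{42} \cdot 0 = 0$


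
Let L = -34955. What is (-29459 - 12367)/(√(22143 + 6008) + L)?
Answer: 731013915/610911937 + 20913*√28151/610911937 ≈ 1.2023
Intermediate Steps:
(-29459 - 12367)/(√(22143 + 6008) + L) = (-29459 - 12367)/(√(22143 + 6008) - 34955) = -41826/(√28151 - 34955) = -41826/(-34955 + √28151)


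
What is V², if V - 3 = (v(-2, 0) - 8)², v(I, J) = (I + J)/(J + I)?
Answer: 2704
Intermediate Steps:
v(I, J) = 1 (v(I, J) = (I + J)/(I + J) = 1)
V = 52 (V = 3 + (1 - 8)² = 3 + (-7)² = 3 + 49 = 52)
V² = 52² = 2704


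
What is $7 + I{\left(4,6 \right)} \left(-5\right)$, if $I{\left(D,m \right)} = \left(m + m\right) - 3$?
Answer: $-38$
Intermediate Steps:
$I{\left(D,m \right)} = -3 + 2 m$ ($I{\left(D,m \right)} = 2 m - 3 = -3 + 2 m$)
$7 + I{\left(4,6 \right)} \left(-5\right) = 7 + \left(-3 + 2 \cdot 6\right) \left(-5\right) = 7 + \left(-3 + 12\right) \left(-5\right) = 7 + 9 \left(-5\right) = 7 - 45 = -38$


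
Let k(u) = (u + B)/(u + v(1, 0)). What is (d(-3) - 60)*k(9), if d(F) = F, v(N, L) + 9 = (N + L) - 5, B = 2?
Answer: 693/4 ≈ 173.25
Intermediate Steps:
v(N, L) = -14 + L + N (v(N, L) = -9 + ((N + L) - 5) = -9 + ((L + N) - 5) = -9 + (-5 + L + N) = -14 + L + N)
k(u) = (2 + u)/(-13 + u) (k(u) = (u + 2)/(u + (-14 + 0 + 1)) = (2 + u)/(u - 13) = (2 + u)/(-13 + u))
(d(-3) - 60)*k(9) = (-3 - 60)*((2 + 9)/(-13 + 9)) = -63*11/(-4) = -(-63)*11/4 = -63*(-11/4) = 693/4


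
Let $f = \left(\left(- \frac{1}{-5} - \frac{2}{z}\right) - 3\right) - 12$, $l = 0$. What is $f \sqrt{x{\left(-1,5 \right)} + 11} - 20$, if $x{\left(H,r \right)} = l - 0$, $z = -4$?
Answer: $-20 - \frac{143 \sqrt{11}}{10} \approx -67.428$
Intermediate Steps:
$x{\left(H,r \right)} = 0$ ($x{\left(H,r \right)} = 0 - 0 = 0 + 0 = 0$)
$f = - \frac{143}{10}$ ($f = \left(\left(- \frac{1}{-5} - \frac{2}{-4}\right) - 3\right) - 12 = \left(\left(\left(-1\right) \left(- \frac{1}{5}\right) - - \frac{1}{2}\right) - 3\right) - 12 = \left(\left(\frac{1}{5} + \frac{1}{2}\right) - 3\right) - 12 = \left(\frac{7}{10} - 3\right) - 12 = - \frac{23}{10} - 12 = - \frac{143}{10} \approx -14.3$)
$f \sqrt{x{\left(-1,5 \right)} + 11} - 20 = - \frac{143 \sqrt{0 + 11}}{10} - 20 = - \frac{143 \sqrt{11}}{10} - 20 = -20 - \frac{143 \sqrt{11}}{10}$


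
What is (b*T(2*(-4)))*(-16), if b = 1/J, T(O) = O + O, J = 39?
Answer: 256/39 ≈ 6.5641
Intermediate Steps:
T(O) = 2*O
b = 1/39 ≈ 0.025641
(b*T(2*(-4)))*(-16) = ((2*(2*(-4)))/39)*(-16) = ((2*(-8))/39)*(-16) = ((1/39)*(-16))*(-16) = -16/39*(-16) = 256/39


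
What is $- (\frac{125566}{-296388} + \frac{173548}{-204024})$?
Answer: $\frac{802666898}{629898597} \approx 1.2743$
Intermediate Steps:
$- (\frac{125566}{-296388} + \frac{173548}{-204024}) = - (125566 \left(- \frac{1}{296388}\right) + 173548 \left(- \frac{1}{204024}\right)) = - (- \frac{62783}{148194} - \frac{43387}{51006}) = \left(-1\right) \left(- \frac{802666898}{629898597}\right) = \frac{802666898}{629898597}$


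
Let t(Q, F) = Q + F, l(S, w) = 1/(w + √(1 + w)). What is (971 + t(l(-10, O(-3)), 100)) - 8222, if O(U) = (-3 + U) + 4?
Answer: -35757/5 - I/5 ≈ -7151.4 - 0.2*I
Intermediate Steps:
O(U) = 1 + U
t(Q, F) = F + Q
(971 + t(l(-10, O(-3)), 100)) - 8222 = (971 + (100 + 1/((1 - 3) + √(1 + (1 - 3))))) - 8222 = (971 + (100 + 1/(-2 + √(1 - 2)))) - 8222 = (971 + (100 + 1/(-2 + √(-1)))) - 8222 = (971 + (100 + 1/(-2 + I))) - 8222 = (971 + (100 + (-2 - I)/5)) - 8222 = (1071 + (-2 - I)/5) - 8222 = -7151 + (-2 - I)/5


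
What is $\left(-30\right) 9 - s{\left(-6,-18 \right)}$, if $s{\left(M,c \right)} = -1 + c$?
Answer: $-251$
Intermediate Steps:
$\left(-30\right) 9 - s{\left(-6,-18 \right)} = \left(-30\right) 9 - \left(-1 - 18\right) = -270 - -19 = -270 + 19 = -251$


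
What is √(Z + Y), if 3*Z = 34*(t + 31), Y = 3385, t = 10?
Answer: √34647/3 ≈ 62.046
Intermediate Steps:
Z = 1394/3 (Z = (34*(10 + 31))/3 = (34*41)/3 = (⅓)*1394 = 1394/3 ≈ 464.67)
√(Z + Y) = √(1394/3 + 3385) = √(11549/3) = √34647/3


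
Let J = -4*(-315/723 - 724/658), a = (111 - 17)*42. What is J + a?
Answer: 313520120/79289 ≈ 3954.1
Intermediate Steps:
a = 3948 (a = 94*42 = 3948)
J = 487148/79289 (J = -4*(-315*1/723 - 724*1/658) = -4*(-105/241 - 362/329) = -4*(-121787/79289) = 487148/79289 ≈ 6.1440)
J + a = 487148/79289 + 3948 = 313520120/79289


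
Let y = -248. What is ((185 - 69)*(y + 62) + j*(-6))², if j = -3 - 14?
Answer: 461132676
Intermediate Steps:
j = -17
((185 - 69)*(y + 62) + j*(-6))² = ((185 - 69)*(-248 + 62) - 17*(-6))² = (116*(-186) + 102)² = (-21576 + 102)² = (-21474)² = 461132676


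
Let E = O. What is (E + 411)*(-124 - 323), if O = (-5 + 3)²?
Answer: -185505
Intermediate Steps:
O = 4 (O = (-2)² = 4)
E = 4
(E + 411)*(-124 - 323) = (4 + 411)*(-124 - 323) = 415*(-447) = -185505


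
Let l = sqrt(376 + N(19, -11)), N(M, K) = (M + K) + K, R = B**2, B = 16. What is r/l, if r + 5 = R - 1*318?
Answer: -67*sqrt(373)/373 ≈ -3.4691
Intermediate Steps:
R = 256 (R = 16**2 = 256)
N(M, K) = M + 2*K (N(M, K) = (K + M) + K = M + 2*K)
l = sqrt(373) (l = sqrt(376 + (19 + 2*(-11))) = sqrt(376 + (19 - 22)) = sqrt(376 - 3) = sqrt(373) ≈ 19.313)
r = -67 (r = -5 + (256 - 1*318) = -5 + (256 - 318) = -5 - 62 = -67)
r/l = -67*sqrt(373)/373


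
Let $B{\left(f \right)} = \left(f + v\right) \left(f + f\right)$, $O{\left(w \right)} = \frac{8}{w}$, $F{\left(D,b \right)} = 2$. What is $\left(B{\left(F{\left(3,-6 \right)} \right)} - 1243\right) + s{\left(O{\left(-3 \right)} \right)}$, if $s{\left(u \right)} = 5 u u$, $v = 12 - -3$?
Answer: $- \frac{10255}{9} \approx -1139.4$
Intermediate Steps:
$v = 15$ ($v = 12 + 3 = 15$)
$B{\left(f \right)} = 2 f \left(15 + f\right)$ ($B{\left(f \right)} = \left(f + 15\right) \left(f + f\right) = \left(15 + f\right) 2 f = 2 f \left(15 + f\right)$)
$s{\left(u \right)} = 5 u^{2}$
$\left(B{\left(F{\left(3,-6 \right)} \right)} - 1243\right) + s{\left(O{\left(-3 \right)} \right)} = \left(2 \cdot 2 \left(15 + 2\right) - 1243\right) + 5 \left(\frac{8}{-3}\right)^{2} = \left(2 \cdot 2 \cdot 17 - 1243\right) + 5 \left(8 \left(- \frac{1}{3}\right)\right)^{2} = \left(68 - 1243\right) + 5 \left(- \frac{8}{3}\right)^{2} = -1175 + 5 \cdot \frac{64}{9} = -1175 + \frac{320}{9} = - \frac{10255}{9}$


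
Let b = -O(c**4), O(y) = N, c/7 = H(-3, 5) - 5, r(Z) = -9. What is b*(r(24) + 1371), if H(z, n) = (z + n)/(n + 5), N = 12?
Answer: -16344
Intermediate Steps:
H(z, n) = (n + z)/(5 + n)
c = -168/5 (c = 7*((5 - 3)/(5 + 5) - 5) = 7*(2/10 - 5) = 7*((1/10)*2 - 5) = 7*(1/5 - 5) = 7*(-24/5) = -168/5 ≈ -33.600)
O(y) = 12
b = -12 (b = -1*12 = -12)
b*(r(24) + 1371) = -12*(-9 + 1371) = -12*1362 = -16344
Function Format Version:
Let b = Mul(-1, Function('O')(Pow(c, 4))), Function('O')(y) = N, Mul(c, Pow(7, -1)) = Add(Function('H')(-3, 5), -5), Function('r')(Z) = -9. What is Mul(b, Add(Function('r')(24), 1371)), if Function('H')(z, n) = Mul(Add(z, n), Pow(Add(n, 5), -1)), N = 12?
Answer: -16344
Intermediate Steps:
Function('H')(z, n) = Mul(Pow(Add(5, n), -1), Add(n, z)) (Function('H')(z, n) = Mul(Add(n, z), Pow(Add(5, n), -1)) = Mul(Pow(Add(5, n), -1), Add(n, z)))
c = Rational(-168, 5) (c = Mul(7, Add(Mul(Pow(Add(5, 5), -1), Add(5, -3)), -5)) = Mul(7, Add(Mul(Pow(10, -1), 2), -5)) = Mul(7, Add(Mul(Rational(1, 10), 2), -5)) = Mul(7, Add(Rational(1, 5), -5)) = Mul(7, Rational(-24, 5)) = Rational(-168, 5) ≈ -33.600)
Function('O')(y) = 12
b = -12 (b = Mul(-1, 12) = -12)
Mul(b, Add(Function('r')(24), 1371)) = Mul(-12, Add(-9, 1371)) = Mul(-12, 1362) = -16344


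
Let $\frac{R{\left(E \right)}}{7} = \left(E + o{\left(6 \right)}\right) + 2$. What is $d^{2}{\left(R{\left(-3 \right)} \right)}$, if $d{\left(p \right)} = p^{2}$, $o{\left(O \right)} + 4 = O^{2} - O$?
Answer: $937890625$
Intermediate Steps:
$o{\left(O \right)} = -4 + O^{2} - O$ ($o{\left(O \right)} = -4 + \left(O^{2} - O\right) = -4 + O^{2} - O$)
$R{\left(E \right)} = 196 + 7 E$ ($R{\left(E \right)} = 7 \left(\left(E - \left(10 - 36\right)\right) + 2\right) = 7 \left(\left(E - -26\right) + 2\right) = 7 \left(\left(E + 26\right) + 2\right) = 7 \left(\left(26 + E\right) + 2\right) = 7 \left(28 + E\right) = 196 + 7 E$)
$d^{2}{\left(R{\left(-3 \right)} \right)} = \left(\left(196 + 7 \left(-3\right)\right)^{2}\right)^{2} = \left(\left(196 - 21\right)^{2}\right)^{2} = \left(175^{2}\right)^{2} = 30625^{2} = 937890625$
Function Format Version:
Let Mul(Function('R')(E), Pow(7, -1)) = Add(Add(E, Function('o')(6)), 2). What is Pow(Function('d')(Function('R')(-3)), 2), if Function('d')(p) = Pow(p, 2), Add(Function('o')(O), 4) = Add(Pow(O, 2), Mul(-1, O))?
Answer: 937890625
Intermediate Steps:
Function('o')(O) = Add(-4, Pow(O, 2), Mul(-1, O)) (Function('o')(O) = Add(-4, Add(Pow(O, 2), Mul(-1, O))) = Add(-4, Pow(O, 2), Mul(-1, O)))
Function('R')(E) = Add(196, Mul(7, E)) (Function('R')(E) = Mul(7, Add(Add(E, Add(-4, Pow(6, 2), Mul(-1, 6))), 2)) = Mul(7, Add(Add(E, Add(-4, 36, -6)), 2)) = Mul(7, Add(Add(E, 26), 2)) = Mul(7, Add(Add(26, E), 2)) = Mul(7, Add(28, E)) = Add(196, Mul(7, E)))
Pow(Function('d')(Function('R')(-3)), 2) = Pow(Pow(Add(196, Mul(7, -3)), 2), 2) = Pow(Pow(Add(196, -21), 2), 2) = Pow(Pow(175, 2), 2) = Pow(30625, 2) = 937890625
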